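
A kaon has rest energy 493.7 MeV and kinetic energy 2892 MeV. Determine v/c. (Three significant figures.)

γ = 1 + K/(mc²) = 1 + 2892/493.7 = 6.8578.
β = √(1 − 1/γ²) = √(1 − 0.0212633) = √0.9787367 = 0.989.

0.989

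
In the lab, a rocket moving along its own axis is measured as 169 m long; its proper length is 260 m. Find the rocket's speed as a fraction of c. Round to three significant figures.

Length contraction gives γ = L₀/L = 260/169 = 1.5385.
β = √(1 − 1/γ²) = √0.577521 = 0.760.

0.760c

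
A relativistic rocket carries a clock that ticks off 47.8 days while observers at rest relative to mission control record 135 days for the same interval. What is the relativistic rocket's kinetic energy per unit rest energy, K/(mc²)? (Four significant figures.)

1.824

γ = Δt/Δτ = 135/47.8 = 2.82427.
Since K = (γ−1)mc², K/(mc²) = 2.82427 − 1 = 1.824.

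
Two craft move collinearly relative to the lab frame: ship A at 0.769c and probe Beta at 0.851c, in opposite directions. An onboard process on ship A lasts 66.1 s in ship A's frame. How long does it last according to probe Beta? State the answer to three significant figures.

326 s

The velocity of ship A relative to probe Beta is (0.769 + 0.851)c / (1 + 0.769×0.851) = 0.9792c; relative speed 0.9792c.
γ for this relative speed: γ = 1/√(1 − 0.958833) = 4.9286.
Ship A's interval is proper; time dilation gives Δt_B = γΔτ = 4.9286 × 66.1 s = 326 s.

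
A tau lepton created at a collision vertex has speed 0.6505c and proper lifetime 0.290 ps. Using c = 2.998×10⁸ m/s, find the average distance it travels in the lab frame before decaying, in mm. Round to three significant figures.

0.0745 mm

γ = 1/√(1 − β²) = 1/√(1 − 0.42315025) = 1/√0.57684975 = 1/0.759506 = 1.3166.
Lab-frame lifetime: Δt = γτ = 1.3166 × 0.290 ps = 0.38181 ps.
Distance: d = vΔt = 0.6505 × 2.998×10⁸ m/s × 3.8181×10^-13 s = 7.45×10^-5 m = 0.0745 mm.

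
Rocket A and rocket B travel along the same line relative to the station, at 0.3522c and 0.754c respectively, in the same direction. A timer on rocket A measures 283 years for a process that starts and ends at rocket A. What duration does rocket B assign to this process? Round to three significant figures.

Transform rocket A's velocity into rocket B's frame: (0.3522 − 0.754)/(1 − 0.3522·0.754) = −0.4018/0.7344412, so the relative speed is 0.54708c.
At |u| = 0.54708c, γ = (1 − 0.299297)^(−1/2) = 1.1946.
Rocket A's interval is proper; time dilation gives Δt_B = γΔτ = 1.1946 × 283 years = 338 years.

338 years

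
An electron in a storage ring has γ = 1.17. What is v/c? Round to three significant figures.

β = √(1 − 1/γ²) = √(1 − 1/1.3689) = √0.269486 = 0.519.

0.519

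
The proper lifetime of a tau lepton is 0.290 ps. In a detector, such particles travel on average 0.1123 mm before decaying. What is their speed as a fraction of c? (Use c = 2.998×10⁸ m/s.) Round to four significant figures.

0.7907c

Let x = d/(cτ) = 1.123×10^-4 m / (2.998×10⁸ m/s × 2.900×10^-13 s) = 1.2917. Since d = βγcτ, x = βγ = β/√(1−β²).
Solving: β² = x²/(1+x²) = 1.66849/2.66849 = 0.625256, so β = 0.7907.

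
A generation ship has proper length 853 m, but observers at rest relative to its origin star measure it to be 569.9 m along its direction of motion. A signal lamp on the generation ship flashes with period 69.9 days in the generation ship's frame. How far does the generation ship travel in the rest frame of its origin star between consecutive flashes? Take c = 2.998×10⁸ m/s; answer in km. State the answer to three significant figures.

2.02×10^12 km

From L = L₀/γ: γ = 853/569.9 = 1.49675.
β = √(1 − 1/γ²) = 0.74406. Lab-frame period = γτ = 1.49675×69.9 days = 104.62 days. Distance = βc × γτ = 0.74406 × 2.998×10⁸ m/s × 9039168 s = 2.0164×10^15 m = 2.02×10^12 km.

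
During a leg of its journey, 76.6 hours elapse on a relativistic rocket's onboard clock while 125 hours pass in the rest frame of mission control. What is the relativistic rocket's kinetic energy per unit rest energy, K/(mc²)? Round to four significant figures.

γ = Δt/Δτ = 125/76.6 = 1.63185.
K/(mc²) = γ − 1 = 1.63185 − 1 = 0.6319.

0.6319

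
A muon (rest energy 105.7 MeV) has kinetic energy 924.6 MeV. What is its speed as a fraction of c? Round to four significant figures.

0.9947c

γ = 1 + K/(mc²) = 1 + 924.6/105.7 = 9.7474.
β = √(1 − 1/γ²) = √(1 − 0.010525) = √0.989475 = 0.9947.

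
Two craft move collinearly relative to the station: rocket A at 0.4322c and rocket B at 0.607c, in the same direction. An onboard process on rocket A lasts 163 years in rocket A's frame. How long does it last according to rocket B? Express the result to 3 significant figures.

The velocity of rocket A relative to rocket B is (0.4322 − 0.607)c / (1 − 0.4322×0.607) = −0.23697c; relative speed 0.23697c.
At |u| = 0.23697c, γ = (1 − 0.0561548)^(−1/2) = 1.0293.
Rocket A's interval is proper; time dilation gives Δt_B = γΔτ = 1.0293 × 163 years = 168 years.

168 years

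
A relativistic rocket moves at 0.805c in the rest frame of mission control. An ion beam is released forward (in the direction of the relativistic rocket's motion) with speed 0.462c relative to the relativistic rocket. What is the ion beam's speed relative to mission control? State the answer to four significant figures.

0.9235c

In units of c, u = (u' + v)/(1 + u'v) with u' = 0.462 and v = 0.805.
Numerator: 0.462 + 0.805 = 1.267. Denominator: 1 + (0.462)(0.805) = 1.37191.
u = 1.267/1.37191 = 0.92353, so the speed is 0.9235c.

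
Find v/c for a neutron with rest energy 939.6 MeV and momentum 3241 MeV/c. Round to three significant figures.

0.960

pc/(mc²) = 3241/939.6 = 3.4493 = βγ = β/√(1−β²).
So β² = x²/(1 + x²) with x = 3.4493: x² = 11.8977, β² = 11.8977/12.8977 = 0.922467, β = 0.960.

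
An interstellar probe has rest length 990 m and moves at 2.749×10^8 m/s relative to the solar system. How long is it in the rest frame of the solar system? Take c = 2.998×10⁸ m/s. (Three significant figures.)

β = v/c = (2.749×10^8 m/s)/(2.998×10⁸ m/s) = 0.916945.
γ = 1/√(1 − β²) = 1/√(1 − 0.8407881) = 1/√0.1592119 = 1/0.399014 = 2.5062.
Length contraction: L = L₀/γ = 990/2.5062 = 395 m.

395 m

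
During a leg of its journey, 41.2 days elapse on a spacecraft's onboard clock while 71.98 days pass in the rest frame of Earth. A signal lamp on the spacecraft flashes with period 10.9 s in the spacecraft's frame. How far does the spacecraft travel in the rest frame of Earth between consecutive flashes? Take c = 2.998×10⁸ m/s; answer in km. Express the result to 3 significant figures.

γ = Δt/Δτ = 71.98/41.2 = 1.74709.
β = √(1 − 1/γ²) = 0.81999. Lab-frame period = γτ = 1.74709×10.9 s = 19.043 s. Distance = βc × γτ = 0.81999 × 2.998×10⁸ m/s × 19.043 s = 4.6814×10^9 m = 4.68×10^6 km.

4.68×10^6 km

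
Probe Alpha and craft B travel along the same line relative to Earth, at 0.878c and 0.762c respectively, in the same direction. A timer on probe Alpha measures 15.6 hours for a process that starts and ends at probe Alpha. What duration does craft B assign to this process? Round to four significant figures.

16.66 hours

The velocity of probe Alpha relative to craft B is (0.878 − 0.762)c / (1 − 0.878×0.762) = 0.35049c; relative speed 0.35049c.
γ for this relative speed: γ = 1/√(1 − 0.122843) = 1.0677.
Probe Alpha's interval is proper; time dilation gives Δt_B = γΔτ = 1.0677 × 15.6 hours = 16.66 hours.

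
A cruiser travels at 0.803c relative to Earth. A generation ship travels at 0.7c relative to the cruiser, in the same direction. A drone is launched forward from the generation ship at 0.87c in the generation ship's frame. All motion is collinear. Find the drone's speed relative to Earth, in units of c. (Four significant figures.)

0.9973c

First combine the drone and generation ship (S''→S'): u₁ = (0.87 + 0.7)/(1 + 0.87×0.7) = 1.57/1.609 = 0.97576.
Then combine with the cruiser (S'→S): u = (0.97576 + 0.803)/(1 + 0.97576×0.803) = 1.77876/1.78353528 = 0.99732.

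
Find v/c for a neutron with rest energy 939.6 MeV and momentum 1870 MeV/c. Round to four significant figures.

0.8935

βγ = pc/(mc²) = 1870/939.6 = 1.9902.
Since γ² = 1 + (βγ)² = 4.9609, γ = √4.9609 = 2.22731, and β = (βγ)/γ = 1.9902/2.22731 = 0.8935.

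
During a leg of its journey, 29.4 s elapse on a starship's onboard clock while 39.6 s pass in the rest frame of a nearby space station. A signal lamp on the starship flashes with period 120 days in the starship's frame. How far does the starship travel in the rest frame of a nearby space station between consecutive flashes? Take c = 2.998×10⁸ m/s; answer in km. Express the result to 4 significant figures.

The time-dilation ratio gives γ = 39.6/29.4 = 1.34694.
β = √(1 − 1/γ²) = 0.66993. Lab-frame period = γτ = 1.34694×120 days = 161.63 days. Distance = βc × γτ = 0.66993 × 2.998×10⁸ m/s × 13964832 s = 2.8048×10^15 m = 2.805×10^12 km.

2.805×10^12 km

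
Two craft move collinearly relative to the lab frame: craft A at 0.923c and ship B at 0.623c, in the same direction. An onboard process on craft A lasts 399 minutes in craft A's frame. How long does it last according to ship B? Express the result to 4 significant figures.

Speed of craft A in ship B's frame: u = (v_A − v_B)/(1 − v_A v_B/c²) = (0.923 − 0.623)/(1 − 0.923×0.623) = 0.3/0.424971 = 0.70593; |u| = 0.70593c.
γ for this relative speed: γ = 1/√(1 − 0.498337) = 1.4119.
Craft A's interval is proper; time dilation gives Δt_B = γΔτ = 1.4119 × 399 minutes = 563.3 minutes.

563.3 minutes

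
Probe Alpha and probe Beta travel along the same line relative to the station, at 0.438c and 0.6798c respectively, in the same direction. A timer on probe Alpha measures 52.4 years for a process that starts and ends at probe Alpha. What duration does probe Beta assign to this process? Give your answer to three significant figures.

55.8 years

The velocity of probe Alpha relative to probe Beta is (0.438 − 0.6798)c / (1 − 0.438×0.6798) = −0.34432c; relative speed 0.34432c.
At |u| = 0.34432c, γ = (1 − 0.118556)^(−1/2) = 1.0651.
Probe Alpha's interval is proper; time dilation gives Δt_B = γΔτ = 1.0651 × 52.4 years = 55.8 years.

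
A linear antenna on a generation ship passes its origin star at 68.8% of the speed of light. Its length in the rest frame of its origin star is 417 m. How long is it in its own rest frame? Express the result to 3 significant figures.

With β = 0.688, γ = 1/√(1 − 0.688²) = 1/√0.526656 = 1.378.
Proper length: L₀ = γ·L = 1.378 × 417 = 575 m.

575 m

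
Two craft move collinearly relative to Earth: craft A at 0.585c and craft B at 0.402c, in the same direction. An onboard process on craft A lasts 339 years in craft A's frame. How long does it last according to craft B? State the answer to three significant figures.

349 years

The velocity of craft A relative to craft B is (0.585 − 0.402)c / (1 − 0.585×0.402) = 0.23927c; relative speed 0.23927c.
At |u| = 0.23927c, γ = (1 − 0.0572501)^(−1/2) = 1.0299.
The clock on craft A records proper time, so craft B measures Δt = γΔτ = 1.0299 × 339 = 349 years.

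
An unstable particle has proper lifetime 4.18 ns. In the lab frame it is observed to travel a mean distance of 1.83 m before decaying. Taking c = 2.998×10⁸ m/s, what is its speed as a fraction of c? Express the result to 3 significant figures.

0.825c

Let x = d/(cτ) = 1.830 m / (2.998×10⁸ m/s × 4.180×10^-9 s) = 1.4603. Since d = βγcτ, x = βγ = β/√(1−β²).
Solving: β² = x²/(1+x²) = 2.13248/3.13248 = 0.680764, so β = 0.825.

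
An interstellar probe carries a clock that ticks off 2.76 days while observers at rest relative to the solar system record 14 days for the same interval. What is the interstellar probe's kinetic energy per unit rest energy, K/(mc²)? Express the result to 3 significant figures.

From Δt = γΔτ: γ = 14/2.76 = 5.07246.
Since K = (γ−1)mc², K/(mc²) = 5.07246 − 1 = 4.07.

4.07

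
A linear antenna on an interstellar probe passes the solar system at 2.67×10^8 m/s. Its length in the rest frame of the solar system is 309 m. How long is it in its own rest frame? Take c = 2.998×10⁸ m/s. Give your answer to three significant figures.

β = v/c = (2.67×10^8 m/s)/(2.998×10⁸ m/s) = 0.890594.
γ = 1/√(1 − β²) = 1/√(1 − 0.7931577) = 1/√0.2068423 = 1/0.454799 = 2.1988.
Proper length: L₀ = γ·L = 2.1988 × 309 = 679 m.

679 m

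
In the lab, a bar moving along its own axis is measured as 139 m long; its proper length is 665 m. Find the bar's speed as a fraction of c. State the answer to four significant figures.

Length contraction gives γ = L₀/L = 665/139 = 4.7842.
β = √(1 − 1/γ²) = √0.95631 = 0.9779.

0.9779c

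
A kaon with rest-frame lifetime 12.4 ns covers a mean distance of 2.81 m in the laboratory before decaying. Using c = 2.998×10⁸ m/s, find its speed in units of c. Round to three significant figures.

0.603c

Let x = d/(cτ) = 2.810 m / (2.998×10⁸ m/s × 1.240×10^-8 s) = 0.75588. Since d = βγcτ, x = βγ = β/√(1−β²).
Solving: β² = x²/(1+x²) = 0.571355/1.571355 = 0.363607, so β = 0.603.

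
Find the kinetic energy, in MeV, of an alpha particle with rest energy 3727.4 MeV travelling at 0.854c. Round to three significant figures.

γ = 1/√(1 − β²) = 1/√(1 − 0.729316) = 1/√0.270684 = 1/0.520273 = 1.92207.
Kinetic energy: K = (γ − 1)mc² = (1.92207 − 1) × 3727.4 MeV = 0.92207 × 3727.4 = 3440 MeV.

3440 MeV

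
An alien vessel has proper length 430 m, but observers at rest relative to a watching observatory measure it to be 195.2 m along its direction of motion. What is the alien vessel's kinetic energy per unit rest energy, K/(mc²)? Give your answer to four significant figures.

1.203

γ = L₀/L = 430/195.2 = 2.20287.
Since K = (γ−1)mc², K/(mc²) = 2.20287 − 1 = 1.203.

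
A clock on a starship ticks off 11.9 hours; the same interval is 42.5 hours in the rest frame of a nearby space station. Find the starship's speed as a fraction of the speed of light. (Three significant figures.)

γ = Δt/Δτ = 42.5/11.9 = 3.5714.
β = √(1 − 1/γ²) = √(1 − 0.0784013) = √0.9215987 = 0.960.

0.960c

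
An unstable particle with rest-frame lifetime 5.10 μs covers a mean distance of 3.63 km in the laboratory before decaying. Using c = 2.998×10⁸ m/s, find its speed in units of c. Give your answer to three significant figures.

0.922c

Lab distance = (lab lifetime)·v = γτ·βc, so βγ = d/(cτ) = 3630/(2.998×10⁸ × 5.100×10^-6) = 2.3741.
With βγ = 2.3741: γ² = 1 + (βγ)² = 6.63635, and β = (βγ)/γ = 2.3741/2.57611 = 0.922.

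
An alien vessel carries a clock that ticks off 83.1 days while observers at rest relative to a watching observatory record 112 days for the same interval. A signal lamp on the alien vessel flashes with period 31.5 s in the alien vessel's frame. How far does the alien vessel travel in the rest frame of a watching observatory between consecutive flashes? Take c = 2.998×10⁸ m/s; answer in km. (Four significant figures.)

γ = Δt/Δτ = 112/83.1 = 1.34777.
β = √(1 − 1/γ²) = 0.67044. Lab-frame period = γτ = 1.34777×31.5 s = 42.455 s. Distance = βc × γτ = 0.67044 × 2.998×10⁸ m/s × 42.455 s = 8.5334×10^9 m = 8.533×10^6 km.

8.533×10^6 km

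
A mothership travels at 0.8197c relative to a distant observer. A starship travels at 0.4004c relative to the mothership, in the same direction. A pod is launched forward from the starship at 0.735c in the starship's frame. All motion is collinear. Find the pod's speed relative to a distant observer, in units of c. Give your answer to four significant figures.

0.9871c

First combine the pod and starship (S''→S'): u₁ = (0.735 + 0.4004)/(1 + 0.735×0.4004) = 1.1354/1.294294 = 0.87724.
Then combine with the mothership (S'→S): u = (0.87724 + 0.8197)/(1 + 0.87724×0.8197) = 1.69694/1.719073628 = 0.98712.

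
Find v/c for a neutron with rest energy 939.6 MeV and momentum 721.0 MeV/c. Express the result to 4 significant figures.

βγ = pc/(mc²) = 721.0/939.6 = 0.76735.
Since γ² = 1 + (βγ)² = 1.588826, γ = √1.588826 = 1.26049, and β = (βγ)/γ = 0.76735/1.26049 = 0.6088.

0.6088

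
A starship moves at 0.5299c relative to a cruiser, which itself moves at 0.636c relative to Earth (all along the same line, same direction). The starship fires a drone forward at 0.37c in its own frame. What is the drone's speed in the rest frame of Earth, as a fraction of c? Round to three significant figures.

0.939c

Compose velocities in two stages. Stage 1 (into S'): u₁ = (0.37+0.5299)/(1+0.37×0.5299) = 0.75239.
Stage 2 (into S): u = (0.75239+0.636)/(1+0.75239×0.636) = 0.93904, so the speed is 0.939c.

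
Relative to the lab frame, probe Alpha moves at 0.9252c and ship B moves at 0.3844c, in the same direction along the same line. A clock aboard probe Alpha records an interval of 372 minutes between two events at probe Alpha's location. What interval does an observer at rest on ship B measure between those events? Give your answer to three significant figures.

684 minutes

Transform probe Alpha's velocity into ship B's frame: (0.9252 − 0.3844)/(1 − 0.9252·0.3844) = 0.5408/0.64435312, so the relative speed is 0.83929c.
γ for this relative speed: γ = 1/√(1 − 0.704408) = 1.8393.
Probe Alpha's interval is proper; time dilation gives Δt_B = γΔτ = 1.8393 × 372 minutes = 684 minutes.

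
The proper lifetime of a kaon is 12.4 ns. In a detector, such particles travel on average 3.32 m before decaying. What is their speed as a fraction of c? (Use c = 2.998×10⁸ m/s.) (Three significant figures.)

Let x = d/(cτ) = 3.320 m / (2.998×10⁸ m/s × 1.240×10^-8 s) = 0.89307. Since d = βγcτ, x = βγ = β/√(1−β²).
Solving: β² = x²/(1+x²) = 0.797574/1.797574 = 0.443695, so β = 0.666.

0.666c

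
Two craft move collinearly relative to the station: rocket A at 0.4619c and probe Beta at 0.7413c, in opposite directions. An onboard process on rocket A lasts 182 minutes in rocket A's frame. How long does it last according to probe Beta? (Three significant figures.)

410 minutes

Speed of rocket A in probe Beta's frame: u = (v_A + v_B)/(1 + v_A v_B/c²) = (0.4619 + 0.7413)/(1 + 0.4619×0.7413) = 1.2032/1.34240647 = 0.8963; |u| = 0.8963c.
At |u| = 0.8963c, γ = (1 − 0.803354)^(−1/2) = 2.2551.
The clock on rocket A records proper time, so probe Beta measures Δt = γΔτ = 2.2551 × 182 = 410 minutes.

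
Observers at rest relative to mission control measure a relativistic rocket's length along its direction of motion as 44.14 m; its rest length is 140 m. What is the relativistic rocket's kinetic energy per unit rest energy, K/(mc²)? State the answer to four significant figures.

Length contraction gives γ = L₀/L = 140/44.14 = 3.17173.
Since K = (γ−1)mc², K/(mc²) = 3.17173 − 1 = 2.172.

2.172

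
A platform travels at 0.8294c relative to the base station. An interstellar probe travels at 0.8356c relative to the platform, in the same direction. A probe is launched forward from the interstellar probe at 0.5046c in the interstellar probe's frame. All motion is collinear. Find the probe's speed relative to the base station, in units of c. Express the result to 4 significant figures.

0.9945c

Apply u = (u'+v)/(1+u'v) twice. Probe in the platform frame: (0.5046+0.8356)/(1+0.5046·0.8356) = 1.3402/1.42164376 = 0.94271c.
That velocity, transformed to the rest frame of the base station: (0.94271+0.8294)/(1+0.94271·0.8294) = 1.77211/1.781883674 = 0.99451c.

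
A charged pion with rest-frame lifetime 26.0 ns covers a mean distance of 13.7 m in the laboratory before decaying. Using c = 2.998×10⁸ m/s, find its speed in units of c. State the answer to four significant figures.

d = βγcτ ⇒ βγ = d/(cτ) = 13.70 m / (7.7948 m) = 1.7576.
β = (βγ)/√(1+(βγ)²) = 1.7576/√4.08916 = 0.8692.

0.8692c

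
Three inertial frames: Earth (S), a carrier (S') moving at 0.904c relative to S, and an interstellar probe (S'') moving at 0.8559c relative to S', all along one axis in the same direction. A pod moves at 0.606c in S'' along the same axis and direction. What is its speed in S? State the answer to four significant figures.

Compose velocities in two stages. Stage 1 (into S'): u₁ = (0.606+0.8559)/(1+0.606×0.8559) = 0.96262.
Stage 2 (into S): u = (0.96262+0.904)/(1+0.96262×0.904) = 0.99808, so the speed is 0.9981c.

0.9981c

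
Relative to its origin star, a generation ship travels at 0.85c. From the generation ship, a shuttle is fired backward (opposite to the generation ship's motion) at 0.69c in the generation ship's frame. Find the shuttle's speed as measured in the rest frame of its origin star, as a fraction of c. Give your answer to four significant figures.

Relativistic velocity addition: u = (u' + v)/(1 + u'v/c²), with u' = −0.69c and v = 0.85c.
Numerator: −0.69 + 0.85 = 0.16. Denominator: 1 + (−0.69)(0.85) = 0.4135.
u = 0.16/0.4135 = 0.38694, so the speed is 0.3869c.

0.3869c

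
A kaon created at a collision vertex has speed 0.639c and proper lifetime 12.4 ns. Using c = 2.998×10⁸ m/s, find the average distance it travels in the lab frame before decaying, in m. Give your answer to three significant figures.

β² = 0.408321, so γ = 1/√0.591679 = 1.3.
Lab-frame lifetime: Δt = γτ = 1.3 × 12.4 ns = 16.12 ns.
Distance: d = vΔt = 0.639 × 2.998×10⁸ m/s × 1.6120×10^-8 s = 3.09 m.

3.09 m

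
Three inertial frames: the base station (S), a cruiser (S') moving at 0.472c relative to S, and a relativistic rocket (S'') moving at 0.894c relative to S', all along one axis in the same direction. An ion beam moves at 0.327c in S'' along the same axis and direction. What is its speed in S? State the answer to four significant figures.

First combine the ion beam and relativistic rocket (S''→S'): u₁ = (0.327 + 0.894)/(1 + 0.327×0.894) = 1.221/1.292338 = 0.9448.
Then combine with the cruiser (S'→S): u = (0.9448 + 0.472)/(1 + 0.9448×0.472) = 1.4168/1.4459456 = 0.97984.

0.9798c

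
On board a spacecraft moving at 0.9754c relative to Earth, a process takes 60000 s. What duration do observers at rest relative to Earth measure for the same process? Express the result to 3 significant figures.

2.72×10^5 s

Lorentz factor: γ = (1 − 0.95140516)^(−1/2) = 4.5363.
The onboard clock measures proper time, so the interval in the rest frame of Earth is dilated: Δt = γ·Δτ = 4.5363 × 60000 s = 2.72×10^5 s.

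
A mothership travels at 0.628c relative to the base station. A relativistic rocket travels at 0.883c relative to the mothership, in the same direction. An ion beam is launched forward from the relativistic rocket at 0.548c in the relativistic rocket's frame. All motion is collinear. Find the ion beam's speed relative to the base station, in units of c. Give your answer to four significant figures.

0.9917c

Apply u = (u'+v)/(1+u'v) twice. Ion beam in the mothership frame: (0.548+0.883)/(1+0.548·0.883) = 1.431/1.483884 = 0.96436c.
That velocity, transformed to the rest frame of the base station: (0.96436+0.628)/(1+0.96436·0.628) = 1.59236/1.60561808 = 0.99174c.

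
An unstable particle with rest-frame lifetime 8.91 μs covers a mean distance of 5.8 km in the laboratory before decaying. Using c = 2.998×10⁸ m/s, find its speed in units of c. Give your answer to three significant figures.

0.908c

Lab distance = (lab lifetime)·v = γτ·βc, so βγ = d/(cτ) = 5800/(2.998×10⁸ × 8.910×10^-6) = 2.1713.
With βγ = 2.1713: γ² = 1 + (βγ)² = 5.71454, and β = (βγ)/γ = 2.1713/2.39051 = 0.908.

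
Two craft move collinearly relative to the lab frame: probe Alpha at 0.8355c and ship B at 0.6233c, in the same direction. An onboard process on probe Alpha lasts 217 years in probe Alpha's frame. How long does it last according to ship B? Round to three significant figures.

242 years

Transform probe Alpha's velocity into ship B's frame: (0.8355 − 0.6233)/(1 − 0.8355·0.6233) = 0.2122/0.47923285, so the relative speed is 0.44279c.
At |u| = 0.44279c, γ = (1 − 0.196063)^(−1/2) = 1.1153.
The clock on probe Alpha records proper time, so ship B measures Δt = γΔτ = 1.1153 × 217 = 242 years.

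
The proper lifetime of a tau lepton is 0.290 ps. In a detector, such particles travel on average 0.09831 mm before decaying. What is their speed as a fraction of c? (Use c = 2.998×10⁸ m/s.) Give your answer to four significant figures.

0.7491c

Let x = d/(cτ) = 9.831×10^-5 m / (2.998×10⁸ m/s × 2.900×10^-13 s) = 1.1308. Since d = βγcτ, x = βγ = β/√(1−β²).
Solving: β² = x²/(1+x²) = 1.27871/2.27871 = 0.561155, so β = 0.7491.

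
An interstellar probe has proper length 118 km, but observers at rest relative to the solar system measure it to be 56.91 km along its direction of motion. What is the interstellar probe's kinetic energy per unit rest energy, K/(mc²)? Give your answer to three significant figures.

γ = L₀/L = 118/56.91 = 2.07345.
K/(mc²) = γ − 1 = 2.07345 − 1 = 1.07.

1.07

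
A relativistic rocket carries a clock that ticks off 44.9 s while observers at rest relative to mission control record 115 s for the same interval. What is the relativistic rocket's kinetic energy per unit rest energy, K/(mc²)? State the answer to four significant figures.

The time-dilation ratio gives γ = 115/44.9 = 2.56125.
K/(mc²) = γ − 1 = 2.56125 − 1 = 1.561.

1.561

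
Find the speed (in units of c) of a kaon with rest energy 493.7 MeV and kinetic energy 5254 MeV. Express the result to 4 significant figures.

K = (γ−1)mc², so γ = 1 + 5254/493.7 = 11.642.
Then v/c = √(1 − γ⁻²) = √(1 − 0.0073781) = √0.9926219 = 0.9963.

0.9963c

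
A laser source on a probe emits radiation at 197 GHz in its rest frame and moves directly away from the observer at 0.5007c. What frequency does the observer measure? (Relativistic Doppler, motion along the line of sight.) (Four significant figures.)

113.6 GHz

Relativistic Doppler (source moving away): f_obs = f_src · √((1−β)/(1+β)).
With β = 0.5007: factor = √(0.4993/1.5007) = 0.57681.
f_obs = 197 × 0.57681 = 113.6 GHz.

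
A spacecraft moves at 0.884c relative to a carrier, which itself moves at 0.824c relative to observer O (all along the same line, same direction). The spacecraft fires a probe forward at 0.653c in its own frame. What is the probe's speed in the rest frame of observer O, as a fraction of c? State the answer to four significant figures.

Compose velocities in two stages. Stage 1 (into S'): u₁ = (0.653+0.884)/(1+0.653×0.884) = 0.97448.
Stage 2 (into S): u = (0.97448+0.824)/(1+0.97448×0.824) = 0.99751, so the speed is 0.9975c.

0.9975c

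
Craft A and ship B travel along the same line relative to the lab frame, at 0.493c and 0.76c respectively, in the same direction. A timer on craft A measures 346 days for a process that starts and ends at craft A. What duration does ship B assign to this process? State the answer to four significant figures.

The velocity of craft A relative to ship B is (0.493 − 0.76)c / (1 − 0.493×0.76) = −0.42698c; relative speed 0.42698c.
At |u| = 0.42698c, γ = (1 − 0.182312)^(−1/2) = 1.1059.
The clock on craft A records proper time, so ship B measures Δt = γΔτ = 1.1059 × 346 = 382.6 days.

382.6 days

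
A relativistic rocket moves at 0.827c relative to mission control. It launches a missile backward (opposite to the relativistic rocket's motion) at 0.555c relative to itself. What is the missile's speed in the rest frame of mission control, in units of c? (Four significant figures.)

Relativistic velocity addition: u = (u' + v)/(1 + u'v/c²), with u' = −0.555c and v = 0.827c.
Numerator: −0.555 + 0.827 = 0.272. Denominator: 1 + (−0.555)(0.827) = 0.541015.
u = 0.272/0.541015 = 0.50276, so the speed is 0.5028c.

0.5028c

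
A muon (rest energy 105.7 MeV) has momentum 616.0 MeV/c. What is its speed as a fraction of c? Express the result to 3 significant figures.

pc/(mc²) = 616.0/105.7 = 5.8278 = βγ = β/√(1−β²).
So β² = x²/(1 + x²) with x = 5.8278: x² = 33.9633, β² = 33.9633/34.9633 = 0.971399, β = 0.986.

0.986c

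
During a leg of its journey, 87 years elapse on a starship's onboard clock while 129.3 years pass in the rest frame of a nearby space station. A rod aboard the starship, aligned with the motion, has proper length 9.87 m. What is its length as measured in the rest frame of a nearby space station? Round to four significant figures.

γ = Δt/Δτ = 129.3/87 = 1.48621.
L = L₀/γ = 9.87/1.48621 = 6.641 m.

6.641 m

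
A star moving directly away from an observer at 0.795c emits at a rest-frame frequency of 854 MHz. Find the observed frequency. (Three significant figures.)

289 MHz

Relativistic Doppler (source moving away): f_obs = f_src · √((1−β)/(1+β)).
With β = 0.795: factor = √(0.205/1.795) = 0.33794.
f_obs = 854 × 0.33794 = 289 MHz.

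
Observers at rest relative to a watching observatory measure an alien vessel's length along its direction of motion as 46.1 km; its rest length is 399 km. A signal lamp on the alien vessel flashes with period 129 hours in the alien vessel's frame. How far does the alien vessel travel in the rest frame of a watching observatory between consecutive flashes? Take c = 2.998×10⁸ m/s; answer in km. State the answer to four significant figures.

1.197×10^12 km

γ = L₀/L = 399/46.1 = 8.6551.
β = √(1 − 1/γ²) = 0.9933. Lab-frame period = γτ = 8.6551×129 hours = 1116.5 hours. Distance = βc × γτ = 0.9933 × 2.998×10⁸ m/s × 4019400 s = 1.1969×10^15 m = 1.197×10^12 km.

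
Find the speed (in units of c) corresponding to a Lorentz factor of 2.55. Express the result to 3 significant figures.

β = √(1 − 1/γ²) = √(1 − 1/6.5025) = √0.846213 = 0.920.

0.920c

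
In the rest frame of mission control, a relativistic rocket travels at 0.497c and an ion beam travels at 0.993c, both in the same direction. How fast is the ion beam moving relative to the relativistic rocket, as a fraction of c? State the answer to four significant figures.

Transform to the relativistic rocket's frame: u' = (u − v)/(1 − uv/c²).
u' = (0.993 − 0.497)/(1 − 0.993×0.497) = 0.496/0.506479 = 0.97931.
Speed in the relativistic rocket's frame: 0.9793c (in the same direction).

0.9793c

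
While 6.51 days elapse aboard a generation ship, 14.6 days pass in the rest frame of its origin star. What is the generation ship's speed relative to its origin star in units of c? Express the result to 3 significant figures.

γ = Δt/Δτ = 14.6/6.51 = 2.2427.
β = √(1 − 1/γ²) = √(1 − 0.198819) = √0.801181 = 0.895.

0.895c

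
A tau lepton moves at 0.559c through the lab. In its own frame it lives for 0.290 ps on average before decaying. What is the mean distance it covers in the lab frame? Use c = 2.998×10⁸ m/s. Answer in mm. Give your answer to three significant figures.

0.0586 mm

β² = 0.312481, so γ = 1/√0.687519 = 1.206.
Lab-frame lifetime: Δt = γτ = 1.206 × 0.290 ps = 0.34974 ps.
Distance: d = vΔt = 0.559 × 2.998×10⁸ m/s × 3.4974×10^-13 s = 5.86×10^-5 m = 0.0586 mm.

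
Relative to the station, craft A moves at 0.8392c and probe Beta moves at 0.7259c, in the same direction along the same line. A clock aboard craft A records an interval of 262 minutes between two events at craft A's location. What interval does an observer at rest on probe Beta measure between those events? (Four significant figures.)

Speed of craft A in probe Beta's frame: u = (v_A − v_B)/(1 − v_A v_B/c²) = (0.8392 − 0.7259)/(1 − 0.8392×0.7259) = 0.1133/0.39082472 = 0.2899; |u| = 0.2899c.
At |u| = 0.2899c, γ = (1 − 0.084042)^(−1/2) = 1.0449.
Craft A's interval is proper; time dilation gives Δt_B = γΔτ = 1.0449 × 262 minutes = 273.8 minutes.

273.8 minutes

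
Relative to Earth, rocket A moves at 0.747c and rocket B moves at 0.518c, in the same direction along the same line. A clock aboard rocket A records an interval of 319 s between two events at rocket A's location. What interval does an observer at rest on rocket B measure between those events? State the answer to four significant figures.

343.9 s

Speed of rocket A in rocket B's frame: u = (v_A − v_B)/(1 − v_A v_B/c²) = (0.747 − 0.518)/(1 − 0.747×0.518) = 0.229/0.613054 = 0.37354; |u| = 0.37354c.
γ for this relative speed: γ = 1/√(1 − 0.139532) = 1.078.
Rocket A's interval is proper; time dilation gives Δt_B = γΔτ = 1.078 × 319 s = 343.9 s.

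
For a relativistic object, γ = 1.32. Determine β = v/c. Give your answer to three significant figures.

β = √(1 − 1/γ²) = √(1 − 1/1.7424) = √0.426079 = 0.653.

0.653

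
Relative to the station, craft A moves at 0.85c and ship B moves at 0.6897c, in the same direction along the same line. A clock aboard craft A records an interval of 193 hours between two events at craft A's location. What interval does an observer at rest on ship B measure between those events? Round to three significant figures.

Speed of craft A in ship B's frame: u = (v_A − v_B)/(1 − v_A v_B/c²) = (0.85 − 0.6897)/(1 − 0.85×0.6897) = 0.1603/0.413755 = 0.38743; |u| = 0.38743c.
γ for this relative speed: γ = 1/√(1 − 0.150102) = 1.0847.
The clock on craft A records proper time, so ship B measures Δt = γΔτ = 1.0847 × 193 = 209 hours.

209 hours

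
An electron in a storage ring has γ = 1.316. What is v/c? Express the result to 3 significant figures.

0.650

β = √(1 − 1/γ²) = √(1 − 1/1.731856) = √0.422585 = 0.650.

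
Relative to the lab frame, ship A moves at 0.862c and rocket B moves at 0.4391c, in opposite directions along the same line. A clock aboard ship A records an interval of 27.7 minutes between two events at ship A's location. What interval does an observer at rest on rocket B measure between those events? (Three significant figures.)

83.8 minutes

Speed of ship A in rocket B's frame: u = (v_A + v_B)/(1 + v_A v_B/c²) = (0.862 + 0.4391)/(1 + 0.862×0.4391) = 1.3011/1.3785042 = 0.94385; |u| = 0.94385c.
γ for this relative speed: γ = 1/√(1 − 0.890853) = 3.0269.
The clock on ship A records proper time, so rocket B measures Δt = γΔτ = 3.0269 × 27.7 = 83.8 minutes.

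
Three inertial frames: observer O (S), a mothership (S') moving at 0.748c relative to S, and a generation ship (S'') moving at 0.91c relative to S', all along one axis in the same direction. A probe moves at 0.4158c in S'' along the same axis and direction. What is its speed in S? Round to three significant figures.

0.994c

First combine the probe and generation ship (S''→S'): u₁ = (0.4158 + 0.91)/(1 + 0.4158×0.91) = 1.3258/1.378378 = 0.96186.
Then combine with the mothership (S'→S): u = (0.96186 + 0.748)/(1 + 0.96186×0.748) = 1.70986/1.71947128 = 0.99441.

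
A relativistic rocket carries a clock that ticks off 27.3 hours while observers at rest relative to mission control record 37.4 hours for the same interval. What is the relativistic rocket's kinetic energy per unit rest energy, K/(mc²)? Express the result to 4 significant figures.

From Δt = γΔτ: γ = 37.4/27.3 = 1.36996.
Since K = (γ−1)mc², K/(mc²) = 1.36996 − 1 = 0.3700.

0.3700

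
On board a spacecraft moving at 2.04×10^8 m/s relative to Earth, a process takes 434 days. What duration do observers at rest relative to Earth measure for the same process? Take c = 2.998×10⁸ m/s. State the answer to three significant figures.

592 days

β = v/c = (2.04×10^8 m/s)/(2.998×10⁸ m/s) = 0.680454.
γ = 1/√(1 − β²) = 1/√(1 − 0.4630176) = 1/√0.5369824 = 1/0.732791 = 1.3646.
Time dilation: Δt = γ·Δτ = 1.3646 × 434 = 592 days.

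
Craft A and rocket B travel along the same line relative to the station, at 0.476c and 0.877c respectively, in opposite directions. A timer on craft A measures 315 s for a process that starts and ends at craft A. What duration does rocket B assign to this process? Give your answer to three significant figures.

1060 s

Transform craft A's velocity into rocket B's frame: (0.476 + 0.877)/(1 + 0.476·0.877) = 1.353/1.417452, so the relative speed is 0.95453c.
γ for this relative speed: γ = 1/√(1 − 0.911128) = 3.3544.
The clock on craft A records proper time, so rocket B measures Δt = γΔτ = 3.3544 × 315 = 1060 s.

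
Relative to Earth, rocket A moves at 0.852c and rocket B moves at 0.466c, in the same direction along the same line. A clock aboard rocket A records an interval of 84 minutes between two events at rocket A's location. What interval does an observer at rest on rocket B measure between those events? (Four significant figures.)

109.3 minutes

The velocity of rocket A relative to rocket B is (0.852 − 0.466)c / (1 − 0.852×0.466) = 0.64017c; relative speed 0.64017c.
γ for this relative speed: γ = 1/√(1 − 0.409818) = 1.3017.
Rocket A's interval is proper; time dilation gives Δt_B = γΔτ = 1.3017 × 84 minutes = 109.3 minutes.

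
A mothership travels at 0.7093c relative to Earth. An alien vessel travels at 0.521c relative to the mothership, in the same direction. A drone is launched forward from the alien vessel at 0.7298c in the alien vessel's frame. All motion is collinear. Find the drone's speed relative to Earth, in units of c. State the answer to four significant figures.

0.9834c

Compose velocities in two stages. Stage 1 (into S'): u₁ = (0.7298+0.521)/(1+0.7298×0.521) = 0.90623.
Stage 2 (into S): u = (0.90623+0.7093)/(1+0.90623×0.7093) = 0.98341, so the speed is 0.9834c.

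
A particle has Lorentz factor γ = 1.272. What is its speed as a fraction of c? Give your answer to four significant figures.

0.6180c

β = √(1 − 1/γ²) = √(1 − 1/1.617984) = √0.381947 = 0.6180.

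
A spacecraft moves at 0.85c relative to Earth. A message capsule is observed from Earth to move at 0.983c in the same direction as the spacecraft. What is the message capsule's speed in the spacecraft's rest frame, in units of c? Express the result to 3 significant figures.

Transform to the spacecraft's frame: u' = (u − v)/(1 − uv/c²).
u' = (0.983 − 0.85)/(1 − 0.983×0.85) = 0.133/0.16445 = 0.80876.
Speed in the spacecraft's frame: 0.809c (in the same direction).

0.809c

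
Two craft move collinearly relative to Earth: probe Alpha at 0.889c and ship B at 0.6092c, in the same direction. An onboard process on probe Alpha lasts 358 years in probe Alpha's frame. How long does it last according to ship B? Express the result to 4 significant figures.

The velocity of probe Alpha relative to ship B is (0.889 − 0.6092)c / (1 − 0.889×0.6092) = 0.61036c; relative speed 0.61036c.
At |u| = 0.61036c, γ = (1 − 0.372539)^(−1/2) = 1.2624.
Probe Alpha's interval is proper; time dilation gives Δt_B = γΔτ = 1.2624 × 358 years = 451.9 years.

451.9 years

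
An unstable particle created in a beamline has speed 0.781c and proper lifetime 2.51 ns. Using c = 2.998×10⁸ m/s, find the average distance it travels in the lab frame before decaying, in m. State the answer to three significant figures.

0.941 m

γ = 1/√(1 − β²) = 1/√(1 − 0.609961) = 1/√0.390039 = 1/0.624531 = 1.6012.
Lab-frame lifetime: Δt = γτ = 1.6012 × 2.51 ns = 4.019 ns.
Distance: d = vΔt = 0.781 × 2.998×10⁸ m/s × 4.0190×10^-9 s = 0.941 m.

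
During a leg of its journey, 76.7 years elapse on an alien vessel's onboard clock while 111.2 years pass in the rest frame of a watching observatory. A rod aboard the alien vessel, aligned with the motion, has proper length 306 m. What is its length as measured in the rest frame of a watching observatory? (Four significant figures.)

γ = Δt/Δτ = 111.2/76.7 = 1.4498.
The rod contracts by the same γ: 306 m / 1.4498 = 211.1 m.

211.1 m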